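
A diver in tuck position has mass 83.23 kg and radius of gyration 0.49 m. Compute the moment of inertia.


I = m * k^2
I = 83.23 * 0.49^2
I = 83.23 * 0.2401 = 19.9835 kg*m^2

19.9835 kg*m^2


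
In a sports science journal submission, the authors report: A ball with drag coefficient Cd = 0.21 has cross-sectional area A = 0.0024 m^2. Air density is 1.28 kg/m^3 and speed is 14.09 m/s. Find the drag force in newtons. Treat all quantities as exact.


Fd = 0.5 * Cd * rho * A * v^2
Fd = 0.5 * 0.21 * 1.28 * 0.0024 * 14.09^2
v^2 = 198.5281
Fd = 0.5 * 0.21 * 1.28 * 0.0024 * 198.5281 = 0.064 N

0.064 N


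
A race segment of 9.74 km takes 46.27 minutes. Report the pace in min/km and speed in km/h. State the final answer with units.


Pace = time / distance = 46.27 min / 9.74 km = 4.7505 min/km
Speed = distance / time_in_hours = 9.74 / 0.7712 hr
Speed = 12.6302 km/h

4.7505 min/km, 12.6302 km/h


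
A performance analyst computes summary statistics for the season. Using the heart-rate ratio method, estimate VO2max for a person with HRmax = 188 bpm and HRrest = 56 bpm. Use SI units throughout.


VO2max = 15.3 * HRmax / HRrest
VO2max = 15.3 * 188 / 56
VO2max = 2876.4 / 56 = 51.3643 mL/kg/min

51.3643 mL/kg/min


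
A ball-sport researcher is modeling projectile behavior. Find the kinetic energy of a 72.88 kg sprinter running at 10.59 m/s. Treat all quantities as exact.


KE = 0.5 * m * v^2
KE = 0.5 * 72.88 * 10.59^2
KE = 0.5 * 72.88 * 112.1481 = 4086.6768 J

4086.6768 J


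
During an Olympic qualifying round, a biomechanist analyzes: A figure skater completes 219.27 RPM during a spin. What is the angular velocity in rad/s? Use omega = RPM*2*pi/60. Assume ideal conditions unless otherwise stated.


omega = RPM * 2 * pi / 60
omega = 219.27 * 2 * 3.14159 / 60
omega = 1377.714 / 60 = 22.9619 rad/s

22.9619 rad/s


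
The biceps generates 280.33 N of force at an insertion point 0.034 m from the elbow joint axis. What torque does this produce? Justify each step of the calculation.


tau = F * d
tau = 280.33 * 0.034
tau = 9.5312 N*m

9.5312 N*m


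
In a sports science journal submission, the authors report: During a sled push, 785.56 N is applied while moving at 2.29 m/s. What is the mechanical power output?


P = F * v
P = 785.56 * 2.29
P = 1798.9324 W

1798.9324 W


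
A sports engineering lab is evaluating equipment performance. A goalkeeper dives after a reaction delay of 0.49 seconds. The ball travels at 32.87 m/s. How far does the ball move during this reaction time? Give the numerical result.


d = v * t
d = 32.87 * 0.49
d = 16.1063 m

16.1063 m


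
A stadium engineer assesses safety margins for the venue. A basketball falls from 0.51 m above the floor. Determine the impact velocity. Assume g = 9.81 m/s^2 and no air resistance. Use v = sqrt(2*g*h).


v = sqrt(2 * g * h)
v = sqrt(2 * 9.81 * 0.51)
v = sqrt(10.0062) = 3.1633 m/s

3.1633 m/s


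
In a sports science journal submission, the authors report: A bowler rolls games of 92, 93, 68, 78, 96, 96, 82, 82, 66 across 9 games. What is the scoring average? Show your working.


Average = sum / n
Sum = 753
Average = 753 / 9 = 83.6667

83.6667


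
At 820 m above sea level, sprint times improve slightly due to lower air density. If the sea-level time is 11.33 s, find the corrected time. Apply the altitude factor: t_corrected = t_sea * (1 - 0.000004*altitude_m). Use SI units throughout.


Correction factor = 1 - 0.000004 * 820 = 0.99672
t_corrected = t_sea * factor = 11.33 * 0.99672
t_corrected = 11.2928 s

11.2928 s


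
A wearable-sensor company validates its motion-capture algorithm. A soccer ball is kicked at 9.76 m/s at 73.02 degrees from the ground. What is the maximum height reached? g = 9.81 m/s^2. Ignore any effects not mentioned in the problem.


H = (v*sin(theta))^2 / (2*g)
vy = v*sin(theta) = 9.76 * sin(73.02 deg) = 9.3345 m/s
H = vy^2 / (2*g) = 87.1334 / (2*9.81)
H = 87.1334 / 19.62 = 4.4411 m

4.4411 m


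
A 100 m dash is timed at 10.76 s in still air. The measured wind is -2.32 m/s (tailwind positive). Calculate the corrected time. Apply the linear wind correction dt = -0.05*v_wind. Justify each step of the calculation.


dt = -0.05 * v_wind = -0.05 * -2.32 = 0.116 s
t_corrected = t_still + dt = 10.76 + (0.116)
t_corrected = 10.876 s

10.876 s


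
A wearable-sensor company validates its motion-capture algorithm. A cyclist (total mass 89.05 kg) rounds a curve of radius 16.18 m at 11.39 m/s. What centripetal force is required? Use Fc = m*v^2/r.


Fc = m * v^2 / r
v^2 = 11.39^2 = 129.7321
Fc = 89.05 * 129.7321 / 16.18
Fc = 11552.6435 / 16.18 = 714.0076 N

714.0076 N


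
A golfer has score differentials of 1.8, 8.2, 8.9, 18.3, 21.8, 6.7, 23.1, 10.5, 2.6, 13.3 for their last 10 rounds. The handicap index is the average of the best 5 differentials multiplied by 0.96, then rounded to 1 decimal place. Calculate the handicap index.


All differentials: 1.8, 8.2, 8.9, 18.3, 21.8, 6.7, 23.1, 10.5, 2.6, 13.3
Sorted: 1.8, 2.6, 6.7, 8.2, 8.9, 10.5, 13.3, 18.3, 21.8, 23.1
Best 5: 1.8, 2.6, 6.7, 8.2, 8.9
Average of best = 28.2 / 5 = 5.64
Raw index = 5.64 * 0.96 = 5.4144
Handicap index = round(5.4144, 1) = 5.4

5.4


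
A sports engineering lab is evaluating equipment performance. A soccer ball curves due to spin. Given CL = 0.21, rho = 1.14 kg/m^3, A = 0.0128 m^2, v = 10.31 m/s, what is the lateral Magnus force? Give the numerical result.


FM = 0.5 * CL * rho * A * v^2
FM = 0.5 * 0.21 * 1.14 * 0.0128 * 10.31^2
v^2 = 106.2961
FM = 0.5 * 0.21 * 1.14 * 0.0128 * 106.2961 = 0.1629 N

0.1629 N


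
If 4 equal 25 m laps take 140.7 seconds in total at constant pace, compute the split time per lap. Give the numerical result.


Split time = total_time / n_laps = 140.7 / 4
Split time = 35.175 s per lap

35.175 s


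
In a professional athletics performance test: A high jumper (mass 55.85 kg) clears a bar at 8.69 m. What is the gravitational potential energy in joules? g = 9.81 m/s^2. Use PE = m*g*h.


PE = m * g * h
PE = 55.85 * 9.81 * 8.69
PE = 547.8885 * 8.69 = 4761.1511 J

4761.1511 J


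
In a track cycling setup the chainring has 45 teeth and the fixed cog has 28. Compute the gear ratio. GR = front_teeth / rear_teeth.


GR = front_teeth / rear_teeth
GR = 45 / 28
GR = 1.6071

1.6071


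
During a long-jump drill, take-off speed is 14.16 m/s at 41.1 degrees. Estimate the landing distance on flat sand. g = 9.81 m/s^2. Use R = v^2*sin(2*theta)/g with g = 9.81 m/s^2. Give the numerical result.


R = v^2 * sin(2*theta) / g
Convert angle to radians: theta = 41.1 deg = 0.7173 rad
sin(2*theta) = sin(1.4347) = 0.9907
R = 14.16^2 * 0.9907 / 9.81
R = 200.5056 * 0.9907 / 9.81 = 20.2498 m

20.2498 m


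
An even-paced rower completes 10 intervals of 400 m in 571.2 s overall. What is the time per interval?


Split time = total_time / n_laps = 571.2 / 10
Split time = 57.12 s per lap

57.12 s


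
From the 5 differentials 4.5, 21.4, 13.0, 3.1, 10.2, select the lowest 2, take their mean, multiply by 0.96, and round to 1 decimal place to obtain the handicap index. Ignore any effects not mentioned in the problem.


All differentials: 4.5, 21.4, 13.0, 3.1, 10.2
Sorted: 3.1, 4.5, 10.2, 13.0, 21.4
Best 2: 3.1, 4.5
Average of best = 7.6 / 2 = 3.8
Raw index = 3.8 * 0.96 = 3.648
Handicap index = round(3.648, 1) = 3.6

3.6


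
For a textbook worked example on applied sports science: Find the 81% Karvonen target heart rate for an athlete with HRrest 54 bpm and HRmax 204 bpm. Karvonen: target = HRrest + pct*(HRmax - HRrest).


Target = HRrest + pct*(HRmax - HRrest)
Heart rate reserve = HRmax - HRrest = 204 - 54 = 150 bpm
Fraction = 81% = 0.81
Target = 54 + 0.81 * 150
Target = 54 + 121.5 = 175.5 bpm

175.5 bpm


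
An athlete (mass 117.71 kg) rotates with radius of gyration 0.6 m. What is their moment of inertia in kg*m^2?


I = m * k^2
I = 117.71 * 0.6^2
I = 117.71 * 0.36 = 42.3756 kg*m^2

42.3756 kg*m^2


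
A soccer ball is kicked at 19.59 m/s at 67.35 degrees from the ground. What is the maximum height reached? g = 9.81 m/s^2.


H = (v*sin(theta))^2 / (2*g)
vy = v*sin(theta) = 19.59 * sin(67.35 deg) = 18.0791 m/s
H = vy^2 / (2*g) = 326.8543 / (2*9.81)
H = 326.8543 / 19.62 = 16.6592 m

16.6592 m


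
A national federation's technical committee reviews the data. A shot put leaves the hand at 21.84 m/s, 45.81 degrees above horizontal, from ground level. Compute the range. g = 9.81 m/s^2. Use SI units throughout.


R = v^2 * sin(2*theta) / g
Convert angle to radians: theta = 45.81 deg = 0.7995 rad
sin(2*theta) = sin(1.5991) = 0.9996
R = 21.84^2 * 0.9996 / 9.81
R = 476.9856 * 0.9996 / 9.81 = 48.603 m

48.603 m


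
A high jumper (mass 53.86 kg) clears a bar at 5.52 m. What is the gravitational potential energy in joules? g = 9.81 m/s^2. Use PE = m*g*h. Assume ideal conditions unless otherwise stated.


PE = m * g * h
PE = 53.86 * 9.81 * 5.52
PE = 528.3666 * 5.52 = 2916.5836 J

2916.5836 J


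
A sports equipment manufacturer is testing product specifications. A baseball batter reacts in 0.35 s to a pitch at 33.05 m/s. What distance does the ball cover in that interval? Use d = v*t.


d = v * t
d = 33.05 * 0.35
d = 11.5675 m

11.5675 m


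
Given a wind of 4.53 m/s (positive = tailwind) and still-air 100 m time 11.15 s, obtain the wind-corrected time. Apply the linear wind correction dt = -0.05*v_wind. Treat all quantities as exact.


dt = -0.05 * v_wind = -0.05 * 4.53 = -0.2265 s
t_corrected = t_still + dt = 11.15 + (-0.2265)
t_corrected = 10.9235 s

10.9235 s


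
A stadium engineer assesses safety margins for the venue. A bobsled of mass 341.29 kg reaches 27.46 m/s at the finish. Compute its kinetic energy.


KE = 0.5 * m * v^2
KE = 0.5 * 341.29 * 27.46^2
KE = 0.5 * 341.29 * 754.0516 = 128675.1353 J

128675.1353 J


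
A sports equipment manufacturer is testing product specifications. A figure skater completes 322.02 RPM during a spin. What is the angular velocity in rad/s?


omega = RPM * 2 * pi / 60
omega = 322.02 * 2 * 3.14159 / 60
omega = 2023.3113 / 60 = 33.7219 rad/s

33.7219 rad/s


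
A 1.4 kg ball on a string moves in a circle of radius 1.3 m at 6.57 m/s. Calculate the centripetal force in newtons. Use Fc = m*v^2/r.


Fc = m * v^2 / r
v^2 = 6.57^2 = 43.1649
Fc = 1.4 * 43.1649 / 1.3
Fc = 60.4309 / 1.3 = 46.4853 N

46.4853 N


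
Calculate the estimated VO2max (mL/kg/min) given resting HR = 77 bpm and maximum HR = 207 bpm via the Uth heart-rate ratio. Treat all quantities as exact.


VO2max = 15.3 * HRmax / HRrest
VO2max = 15.3 * 207 / 77
VO2max = 3167.1 / 77 = 41.1312 mL/kg/min

41.1312 mL/kg/min


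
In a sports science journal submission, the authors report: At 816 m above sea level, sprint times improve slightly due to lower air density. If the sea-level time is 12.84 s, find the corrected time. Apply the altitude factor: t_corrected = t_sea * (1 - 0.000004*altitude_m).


Correction factor = 1 - 0.000004 * 816 = 0.996736
t_corrected = t_sea * factor = 12.84 * 0.996736
t_corrected = 12.7981 s

12.7981 s


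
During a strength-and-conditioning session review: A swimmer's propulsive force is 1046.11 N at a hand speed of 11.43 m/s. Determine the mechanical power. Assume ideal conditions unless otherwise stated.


P = F * v
P = 1046.11 * 11.43
P = 11957.0373 W

11957.0373 W


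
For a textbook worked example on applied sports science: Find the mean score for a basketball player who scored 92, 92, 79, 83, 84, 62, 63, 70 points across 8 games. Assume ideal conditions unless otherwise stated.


Average = sum / n
Sum = 625
Average = 625 / 8 = 78.125

78.125


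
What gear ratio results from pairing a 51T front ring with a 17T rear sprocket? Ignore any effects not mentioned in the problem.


GR = front_teeth / rear_teeth
GR = 51 / 17
GR = 3

3


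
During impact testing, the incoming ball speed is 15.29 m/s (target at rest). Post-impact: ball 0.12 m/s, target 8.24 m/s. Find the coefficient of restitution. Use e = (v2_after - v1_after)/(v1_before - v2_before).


e = (v2_after - v1_after) / (v1_before - v2_before)
Numerator = 8.24 - 0.12 = 8.12
Denominator = 15.29 - 0 = 15.29
e = 8.12 / 15.29 = 0.5311

0.5311


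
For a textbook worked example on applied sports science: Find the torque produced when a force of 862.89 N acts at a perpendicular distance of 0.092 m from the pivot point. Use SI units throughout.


tau = F * d
tau = 862.89 * 0.092
tau = 79.3859 N*m

79.3859 N*m


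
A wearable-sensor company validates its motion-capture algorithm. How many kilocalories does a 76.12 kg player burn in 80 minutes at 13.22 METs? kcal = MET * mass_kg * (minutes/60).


kcal = MET * mass * time_hr
Convert time: 80 min = 1.3333 hr
kcal = 13.22 * 76.12 * 1.3333
kcal = 1341.7419 kcal

1341.7419 kcal


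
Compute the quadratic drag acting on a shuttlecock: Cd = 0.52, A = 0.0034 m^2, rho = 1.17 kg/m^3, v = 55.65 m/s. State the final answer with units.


Fd = 0.5 * Cd * rho * A * v^2
Fd = 0.5 * 0.52 * 1.17 * 0.0034 * 55.65^2
v^2 = 3096.9225
Fd = 0.5 * 0.52 * 1.17 * 0.0034 * 3096.9225 = 3.2031 N

3.2031 N


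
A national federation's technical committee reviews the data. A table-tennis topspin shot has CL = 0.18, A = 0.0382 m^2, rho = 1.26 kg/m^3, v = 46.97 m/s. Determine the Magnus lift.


FM = 0.5 * CL * rho * A * v^2
FM = 0.5 * 0.18 * 1.26 * 0.0382 * 46.97^2
v^2 = 2206.1809
FM = 0.5 * 0.18 * 1.26 * 0.0382 * 2206.1809 = 9.5569 N

9.5569 N


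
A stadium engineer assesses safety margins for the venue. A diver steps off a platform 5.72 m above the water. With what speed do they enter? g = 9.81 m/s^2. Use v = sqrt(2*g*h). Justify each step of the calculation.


v = sqrt(2 * g * h)
v = sqrt(2 * 9.81 * 5.72)
v = sqrt(112.2264) = 10.5937 m/s

10.5937 m/s


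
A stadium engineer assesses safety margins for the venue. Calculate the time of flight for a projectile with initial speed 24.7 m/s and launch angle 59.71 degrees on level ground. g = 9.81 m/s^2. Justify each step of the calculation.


T = 2*v*sin(theta)/g
sin(theta) = sin(59.71 deg) = 0.8635
T = 2*24.7*0.8635 / 9.81
T = 42.6561 / 9.81 = 4.3482 s

4.3482 s


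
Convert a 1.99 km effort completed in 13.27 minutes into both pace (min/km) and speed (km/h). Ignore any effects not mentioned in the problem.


Pace = time / distance = 13.27 min / 1.99 km = 6.6683 min/km
Speed = distance / time_in_hours = 1.99 / 0.2212 hr
Speed = 8.9977 km/h

6.6683 min/km, 8.9977 km/h


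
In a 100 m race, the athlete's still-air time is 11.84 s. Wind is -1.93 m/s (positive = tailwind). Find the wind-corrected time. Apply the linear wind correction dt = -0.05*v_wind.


dt = -0.05 * v_wind = -0.05 * -1.93 = 0.0965 s
t_corrected = t_still + dt = 11.84 + (0.0965)
t_corrected = 11.9365 s

11.9365 s


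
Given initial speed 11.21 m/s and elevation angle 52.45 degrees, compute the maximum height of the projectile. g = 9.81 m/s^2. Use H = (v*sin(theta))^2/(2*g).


H = (v*sin(theta))^2 / (2*g)
vy = v*sin(theta) = 11.21 * sin(52.45 deg) = 8.8875 m/s
H = vy^2 / (2*g) = 78.9882 / (2*9.81)
H = 78.9882 / 19.62 = 4.0259 m

4.0259 m


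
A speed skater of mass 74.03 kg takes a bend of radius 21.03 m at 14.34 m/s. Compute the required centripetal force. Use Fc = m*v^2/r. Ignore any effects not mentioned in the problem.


Fc = m * v^2 / r
v^2 = 14.34^2 = 205.6356
Fc = 74.03 * 205.6356 / 21.03
Fc = 15223.2035 / 21.03 = 723.8803 N

723.8803 N


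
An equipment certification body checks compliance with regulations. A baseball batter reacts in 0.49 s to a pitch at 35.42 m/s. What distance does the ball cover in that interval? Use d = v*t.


d = v * t
d = 35.42 * 0.49
d = 17.3558 m

17.3558 m


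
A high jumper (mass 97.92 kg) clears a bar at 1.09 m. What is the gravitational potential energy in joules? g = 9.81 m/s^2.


PE = m * g * h
PE = 97.92 * 9.81 * 1.09
PE = 960.5952 * 1.09 = 1047.0488 J

1047.0488 J


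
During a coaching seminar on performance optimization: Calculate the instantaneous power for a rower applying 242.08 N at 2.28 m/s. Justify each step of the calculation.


P = F * v
P = 242.08 * 2.28
P = 551.9424 W

551.9424 W


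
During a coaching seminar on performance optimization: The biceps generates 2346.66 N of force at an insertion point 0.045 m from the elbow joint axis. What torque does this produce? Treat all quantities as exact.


tau = F * d
tau = 2346.66 * 0.045
tau = 105.5997 N*m

105.5997 N*m


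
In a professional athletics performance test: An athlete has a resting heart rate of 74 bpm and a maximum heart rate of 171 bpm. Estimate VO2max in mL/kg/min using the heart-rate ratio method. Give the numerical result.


VO2max = 15.3 * HRmax / HRrest
VO2max = 15.3 * 171 / 74
VO2max = 2616.3 / 74 = 35.3554 mL/kg/min

35.3554 mL/kg/min


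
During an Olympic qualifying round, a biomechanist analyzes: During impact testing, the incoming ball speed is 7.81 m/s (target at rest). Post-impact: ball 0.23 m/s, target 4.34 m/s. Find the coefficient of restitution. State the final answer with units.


e = (v2_after - v1_after) / (v1_before - v2_before)
Numerator = 4.34 - 0.23 = 4.11
Denominator = 7.81 - 0 = 7.81
e = 4.11 / 7.81 = 0.5262

0.5262


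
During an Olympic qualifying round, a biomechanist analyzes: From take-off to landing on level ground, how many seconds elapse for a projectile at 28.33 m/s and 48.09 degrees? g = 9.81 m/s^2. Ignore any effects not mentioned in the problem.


T = 2*v*sin(theta)/g
sin(theta) = sin(48.09 deg) = 0.7442
T = 2*28.33*0.7442 / 9.81
T = 42.1661 / 9.81 = 4.2983 s

4.2983 s


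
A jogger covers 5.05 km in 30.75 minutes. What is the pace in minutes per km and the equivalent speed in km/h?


Pace = time / distance = 30.75 min / 5.05 km = 6.0891 min/km
Speed = distance / time_in_hours = 5.05 / 0.5125 hr
Speed = 9.8537 km/h

6.0891 min/km, 9.8537 km/h


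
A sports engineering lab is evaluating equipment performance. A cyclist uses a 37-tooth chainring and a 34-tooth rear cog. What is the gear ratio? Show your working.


GR = front_teeth / rear_teeth
GR = 37 / 34
GR = 1.0882

1.0882


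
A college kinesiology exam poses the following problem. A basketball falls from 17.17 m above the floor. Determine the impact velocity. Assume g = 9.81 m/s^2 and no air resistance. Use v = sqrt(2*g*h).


v = sqrt(2 * g * h)
v = sqrt(2 * 9.81 * 17.17)
v = sqrt(336.8754) = 18.3542 m/s

18.3542 m/s


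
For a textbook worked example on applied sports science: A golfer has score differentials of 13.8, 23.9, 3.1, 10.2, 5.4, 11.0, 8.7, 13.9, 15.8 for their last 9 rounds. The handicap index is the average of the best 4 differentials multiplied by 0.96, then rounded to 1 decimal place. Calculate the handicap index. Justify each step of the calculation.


All differentials: 13.8, 23.9, 3.1, 10.2, 5.4, 11.0, 8.7, 13.9, 15.8
Sorted: 3.1, 5.4, 8.7, 10.2, 11.0, 13.8, 13.9, 15.8, 23.9
Best 4: 3.1, 5.4, 8.7, 10.2
Average of best = 27.4 / 4 = 6.85
Raw index = 6.85 * 0.96 = 6.576
Handicap index = round(6.576, 1) = 6.6

6.6


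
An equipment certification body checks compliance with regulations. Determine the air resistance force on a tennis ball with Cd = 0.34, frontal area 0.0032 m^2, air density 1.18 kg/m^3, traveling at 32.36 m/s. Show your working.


Fd = 0.5 * Cd * rho * A * v^2
Fd = 0.5 * 0.34 * 1.18 * 0.0032 * 32.36^2
v^2 = 1047.1696
Fd = 0.5 * 0.34 * 1.18 * 0.0032 * 1047.1696 = 0.6722 N

0.6722 N


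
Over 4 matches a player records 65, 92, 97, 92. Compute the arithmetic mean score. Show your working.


Average = sum / n
Sum = 346
Average = 346 / 4 = 86.5

86.5


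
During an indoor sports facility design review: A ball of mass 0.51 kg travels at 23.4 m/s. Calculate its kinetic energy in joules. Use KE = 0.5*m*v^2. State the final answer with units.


KE = 0.5 * m * v^2
KE = 0.5 * 0.51 * 23.4^2
KE = 0.5 * 0.51 * 547.56 = 139.6278 J

139.6278 J


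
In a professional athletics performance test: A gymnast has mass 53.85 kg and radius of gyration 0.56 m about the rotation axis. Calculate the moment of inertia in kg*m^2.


I = m * k^2
I = 53.85 * 0.56^2
I = 53.85 * 0.3136 = 16.8874 kg*m^2

16.8874 kg*m^2


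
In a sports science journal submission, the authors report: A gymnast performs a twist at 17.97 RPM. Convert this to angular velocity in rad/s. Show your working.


omega = RPM * 2 * pi / 60
omega = 17.97 * 2 * 3.14159 / 60
omega = 112.9088 / 60 = 1.8818 rad/s

1.8818 rad/s


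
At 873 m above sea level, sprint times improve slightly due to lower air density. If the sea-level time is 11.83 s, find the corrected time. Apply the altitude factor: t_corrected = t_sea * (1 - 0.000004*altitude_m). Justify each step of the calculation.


Correction factor = 1 - 0.000004 * 873 = 0.996508
t_corrected = t_sea * factor = 11.83 * 0.996508
t_corrected = 11.7887 s

11.7887 s


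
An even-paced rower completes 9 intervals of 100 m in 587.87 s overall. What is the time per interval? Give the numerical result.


Split time = total_time / n_laps = 587.87 / 9
Split time = 65.3189 s per lap

65.3189 s


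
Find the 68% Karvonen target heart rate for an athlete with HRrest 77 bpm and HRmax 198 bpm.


Target = HRrest + pct*(HRmax - HRrest)
Heart rate reserve = HRmax - HRrest = 198 - 77 = 121 bpm
Fraction = 68% = 0.68
Target = 77 + 0.68 * 121
Target = 77 + 82.28 = 159.28 bpm

159.28 bpm


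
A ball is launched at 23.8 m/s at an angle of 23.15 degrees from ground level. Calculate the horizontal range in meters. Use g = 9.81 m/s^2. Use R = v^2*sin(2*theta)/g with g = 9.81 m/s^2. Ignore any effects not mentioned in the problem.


R = v^2 * sin(2*theta) / g
Convert angle to radians: theta = 23.15 deg = 0.404 rad
sin(2*theta) = sin(0.8081) = 0.723
R = 23.8^2 * 0.723 / 9.81
R = 566.44 * 0.723 / 9.81 = 41.7449 m

41.7449 m


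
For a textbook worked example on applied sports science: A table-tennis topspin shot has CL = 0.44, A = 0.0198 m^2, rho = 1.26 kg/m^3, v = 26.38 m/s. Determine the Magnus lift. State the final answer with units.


FM = 0.5 * CL * rho * A * v^2
FM = 0.5 * 0.44 * 1.26 * 0.0198 * 26.38^2
v^2 = 695.9044
FM = 0.5 * 0.44 * 1.26 * 0.0198 * 695.9044 = 3.8195 N

3.8195 N


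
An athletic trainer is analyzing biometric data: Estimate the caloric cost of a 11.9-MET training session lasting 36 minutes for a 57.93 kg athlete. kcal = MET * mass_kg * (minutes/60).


kcal = MET * mass * time_hr
Convert time: 36 min = 0.6 hr
kcal = 11.9 * 57.93 * 0.6
kcal = 413.6202 kcal

413.6202 kcal


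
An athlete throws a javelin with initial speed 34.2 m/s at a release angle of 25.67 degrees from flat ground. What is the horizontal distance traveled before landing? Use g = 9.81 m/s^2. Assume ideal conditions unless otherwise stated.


R = v^2 * sin(2*theta) / g
Convert angle to radians: theta = 25.67 deg = 0.448 rad
sin(2*theta) = sin(0.8961) = 0.7809
R = 34.2^2 * 0.7809 / 9.81
R = 1169.64 * 0.7809 / 9.81 = 93.1022 m

93.1022 m


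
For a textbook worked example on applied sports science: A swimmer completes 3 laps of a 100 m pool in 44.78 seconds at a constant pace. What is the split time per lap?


Split time = total_time / n_laps = 44.78 / 3
Split time = 14.9267 s per lap

14.9267 s


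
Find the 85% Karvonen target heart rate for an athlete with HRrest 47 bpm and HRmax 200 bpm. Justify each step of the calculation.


Target = HRrest + pct*(HRmax - HRrest)
Heart rate reserve = HRmax - HRrest = 200 - 47 = 153 bpm
Fraction = 85% = 0.85
Target = 47 + 0.85 * 153
Target = 47 + 130.05 = 177.05 bpm

177.05 bpm


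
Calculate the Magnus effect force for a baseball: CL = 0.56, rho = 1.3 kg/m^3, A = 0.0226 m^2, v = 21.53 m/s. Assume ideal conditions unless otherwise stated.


FM = 0.5 * CL * rho * A * v^2
FM = 0.5 * 0.56 * 1.3 * 0.0226 * 21.53^2
v^2 = 463.5409
FM = 0.5 * 0.56 * 1.3 * 0.0226 * 463.5409 = 3.8133 N

3.8133 N


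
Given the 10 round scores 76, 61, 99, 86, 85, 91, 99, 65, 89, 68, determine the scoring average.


Average = sum / n
Sum = 819
Average = 819 / 10 = 81.9

81.9


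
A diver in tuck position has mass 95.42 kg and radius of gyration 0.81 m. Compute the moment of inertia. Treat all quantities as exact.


I = m * k^2
I = 95.42 * 0.81^2
I = 95.42 * 0.6561 = 62.6051 kg*m^2

62.6051 kg*m^2


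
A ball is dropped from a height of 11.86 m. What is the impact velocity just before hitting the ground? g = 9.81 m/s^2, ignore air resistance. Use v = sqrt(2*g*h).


v = sqrt(2 * g * h)
v = sqrt(2 * 9.81 * 11.86)
v = sqrt(232.6932) = 15.2543 m/s

15.2543 m/s


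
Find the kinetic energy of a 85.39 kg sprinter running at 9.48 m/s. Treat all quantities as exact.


KE = 0.5 * m * v^2
KE = 0.5 * 85.39 * 9.48^2
KE = 0.5 * 85.39 * 89.8704 = 3837.0167 J

3837.0167 J


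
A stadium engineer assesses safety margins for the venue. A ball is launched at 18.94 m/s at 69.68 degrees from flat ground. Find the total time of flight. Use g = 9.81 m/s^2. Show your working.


T = 2*v*sin(theta)/g
sin(theta) = sin(69.68 deg) = 0.9378
T = 2*18.94*0.9378 / 9.81
T = 35.5226 / 9.81 = 3.6211 s

3.6211 s


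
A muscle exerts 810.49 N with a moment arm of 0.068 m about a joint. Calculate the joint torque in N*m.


tau = F * d
tau = 810.49 * 0.068
tau = 55.1133 N*m

55.1133 N*m


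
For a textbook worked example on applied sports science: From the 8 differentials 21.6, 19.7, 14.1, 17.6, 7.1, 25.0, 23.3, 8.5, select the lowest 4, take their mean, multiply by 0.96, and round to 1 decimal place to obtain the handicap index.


All differentials: 21.6, 19.7, 14.1, 17.6, 7.1, 25.0, 23.3, 8.5
Sorted: 7.1, 8.5, 14.1, 17.6, 19.7, 21.6, 23.3, 25.0
Best 4: 7.1, 8.5, 14.1, 17.6
Average of best = 47.3 / 4 = 11.825
Raw index = 11.825 * 0.96 = 11.352
Handicap index = round(11.352, 1) = 11.4

11.4


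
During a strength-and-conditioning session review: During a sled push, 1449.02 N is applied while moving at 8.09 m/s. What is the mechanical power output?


P = F * v
P = 1449.02 * 8.09
P = 11722.5718 W

11722.5718 W


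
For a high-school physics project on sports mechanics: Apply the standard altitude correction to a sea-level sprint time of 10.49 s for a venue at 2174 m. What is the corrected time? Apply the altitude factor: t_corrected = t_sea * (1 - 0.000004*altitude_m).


Correction factor = 1 - 0.000004 * 2174 = 0.991304
t_corrected = t_sea * factor = 10.49 * 0.991304
t_corrected = 10.3988 s

10.3988 s


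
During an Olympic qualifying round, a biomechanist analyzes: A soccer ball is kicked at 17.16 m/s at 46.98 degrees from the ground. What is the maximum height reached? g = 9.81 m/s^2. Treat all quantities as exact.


H = (v*sin(theta))^2 / (2*g)
vy = v*sin(theta) = 17.16 * sin(46.98 deg) = 12.5459 m/s
H = vy^2 / (2*g) = 157.4007 / (2*9.81)
H = 157.4007 / 19.62 = 8.0225 m

8.0225 m


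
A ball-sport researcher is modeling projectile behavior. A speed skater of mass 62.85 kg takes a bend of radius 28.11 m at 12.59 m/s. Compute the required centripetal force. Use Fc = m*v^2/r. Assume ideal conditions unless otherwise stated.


Fc = m * v^2 / r
v^2 = 12.59^2 = 158.5081
Fc = 62.85 * 158.5081 / 28.11
Fc = 9962.2341 / 28.11 = 354.4018 N

354.4018 N


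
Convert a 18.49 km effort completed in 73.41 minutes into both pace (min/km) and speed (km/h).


Pace = time / distance = 73.41 min / 18.49 km = 3.9703 min/km
Speed = distance / time_in_hours = 18.49 / 1.2235 hr
Speed = 15.1124 km/h

3.9703 min/km, 15.1124 km/h


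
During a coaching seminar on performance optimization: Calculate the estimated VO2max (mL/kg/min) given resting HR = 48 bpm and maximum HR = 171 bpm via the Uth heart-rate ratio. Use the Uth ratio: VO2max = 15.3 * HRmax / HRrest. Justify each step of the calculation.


VO2max = 15.3 * HRmax / HRrest
VO2max = 15.3 * 171 / 48
VO2max = 2616.3 / 48 = 54.5063 mL/kg/min

54.5063 mL/kg/min


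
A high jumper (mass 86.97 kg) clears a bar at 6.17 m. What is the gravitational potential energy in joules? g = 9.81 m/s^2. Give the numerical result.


PE = m * g * h
PE = 86.97 * 9.81 * 6.17
PE = 853.1757 * 6.17 = 5264.0941 J

5264.0941 J


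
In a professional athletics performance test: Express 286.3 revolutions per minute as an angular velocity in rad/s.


omega = RPM * 2 * pi / 60
omega = 286.3 * 2 * 3.14159 / 60
omega = 1798.876 / 60 = 29.9813 rad/s

29.9813 rad/s


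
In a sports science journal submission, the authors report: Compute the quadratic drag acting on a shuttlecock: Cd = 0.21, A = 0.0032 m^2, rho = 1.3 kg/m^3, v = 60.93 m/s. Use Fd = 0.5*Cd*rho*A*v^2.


Fd = 0.5 * Cd * rho * A * v^2
Fd = 0.5 * 0.21 * 1.3 * 0.0032 * 60.93^2
v^2 = 3712.4649
Fd = 0.5 * 0.21 * 1.3 * 0.0032 * 3712.4649 = 1.6216 N

1.6216 N


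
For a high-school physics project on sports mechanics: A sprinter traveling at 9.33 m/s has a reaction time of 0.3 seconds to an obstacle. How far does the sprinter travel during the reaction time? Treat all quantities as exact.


d = v * t
d = 9.33 * 0.3
d = 2.799 m

2.799 m


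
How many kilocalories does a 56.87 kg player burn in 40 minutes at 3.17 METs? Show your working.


kcal = MET * mass * time_hr
Convert time: 40 min = 0.6667 hr
kcal = 3.17 * 56.87 * 0.6667
kcal = 120.1853 kcal

120.1853 kcal


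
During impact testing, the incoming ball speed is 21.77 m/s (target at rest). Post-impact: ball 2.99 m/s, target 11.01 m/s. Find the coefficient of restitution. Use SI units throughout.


e = (v2_after - v1_after) / (v1_before - v2_before)
Numerator = 11.01 - 2.99 = 8.02
Denominator = 21.77 - 0 = 21.77
e = 8.02 / 21.77 = 0.3684

0.3684


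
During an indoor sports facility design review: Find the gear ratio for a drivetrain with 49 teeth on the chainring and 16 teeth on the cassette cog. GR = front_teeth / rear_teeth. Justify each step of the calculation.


GR = front_teeth / rear_teeth
GR = 49 / 16
GR = 3.0625

3.0625


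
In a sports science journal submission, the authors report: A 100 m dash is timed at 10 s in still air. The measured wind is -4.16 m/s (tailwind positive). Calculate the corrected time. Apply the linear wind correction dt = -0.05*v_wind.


dt = -0.05 * v_wind = -0.05 * -4.16 = 0.208 s
t_corrected = t_still + dt = 10 + (0.208)
t_corrected = 10.208 s

10.208 s


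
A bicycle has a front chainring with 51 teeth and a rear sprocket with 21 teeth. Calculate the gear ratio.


GR = front_teeth / rear_teeth
GR = 51 / 21
GR = 2.4286

2.4286


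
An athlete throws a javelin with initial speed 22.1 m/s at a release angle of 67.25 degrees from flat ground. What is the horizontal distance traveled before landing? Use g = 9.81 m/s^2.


R = v^2 * sin(2*theta) / g
Convert angle to radians: theta = 67.25 deg = 1.1737 rad
sin(2*theta) = sin(2.3475) = 0.7133
R = 22.1^2 * 0.7133 / 9.81
R = 488.41 * 0.7133 / 9.81 = 35.5106 m

35.5106 m


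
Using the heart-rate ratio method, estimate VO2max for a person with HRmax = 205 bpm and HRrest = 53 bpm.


VO2max = 15.3 * HRmax / HRrest
VO2max = 15.3 * 205 / 53
VO2max = 3136.5 / 53 = 59.1792 mL/kg/min

59.1792 mL/kg/min


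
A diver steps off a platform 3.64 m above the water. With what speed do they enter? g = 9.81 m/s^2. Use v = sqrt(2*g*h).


v = sqrt(2 * g * h)
v = sqrt(2 * 9.81 * 3.64)
v = sqrt(71.4168) = 8.4508 m/s

8.4508 m/s


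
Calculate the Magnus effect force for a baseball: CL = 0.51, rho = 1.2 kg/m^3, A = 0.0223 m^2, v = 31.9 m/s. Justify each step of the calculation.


FM = 0.5 * CL * rho * A * v^2
FM = 0.5 * 0.51 * 1.2 * 0.0223 * 31.9^2
v^2 = 1017.61
FM = 0.5 * 0.51 * 1.2 * 0.0223 * 1017.61 = 6.944 N

6.944 N


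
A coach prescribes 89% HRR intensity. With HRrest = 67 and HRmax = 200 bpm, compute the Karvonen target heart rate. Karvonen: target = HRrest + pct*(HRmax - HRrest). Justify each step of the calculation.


Target = HRrest + pct*(HRmax - HRrest)
Heart rate reserve = HRmax - HRrest = 200 - 67 = 133 bpm
Fraction = 89% = 0.89
Target = 67 + 0.89 * 133
Target = 67 + 118.37 = 185.37 bpm

185.37 bpm


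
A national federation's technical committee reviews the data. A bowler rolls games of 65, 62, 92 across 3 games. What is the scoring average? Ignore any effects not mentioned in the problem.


Average = sum / n
Sum = 219
Average = 219 / 3 = 73

73


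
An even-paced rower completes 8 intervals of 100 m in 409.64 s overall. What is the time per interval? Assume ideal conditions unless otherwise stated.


Split time = total_time / n_laps = 409.64 / 8
Split time = 51.205 s per lap

51.205 s


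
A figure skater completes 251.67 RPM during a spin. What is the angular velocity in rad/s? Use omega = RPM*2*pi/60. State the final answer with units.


omega = RPM * 2 * pi / 60
omega = 251.67 * 2 * 3.14159 / 60
omega = 1581.2892 / 60 = 26.3548 rad/s

26.3548 rad/s


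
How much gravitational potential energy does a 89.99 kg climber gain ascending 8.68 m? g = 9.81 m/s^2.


PE = m * g * h
PE = 89.99 * 9.81 * 8.68
PE = 882.8019 * 8.68 = 7662.7205 J

7662.7205 J


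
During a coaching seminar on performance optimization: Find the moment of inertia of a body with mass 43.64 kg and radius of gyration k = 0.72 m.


I = m * k^2
I = 43.64 * 0.72^2
I = 43.64 * 0.5184 = 22.623 kg*m^2

22.623 kg*m^2


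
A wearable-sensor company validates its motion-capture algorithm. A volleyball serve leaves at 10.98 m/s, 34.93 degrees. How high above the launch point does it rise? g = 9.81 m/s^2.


H = (v*sin(theta))^2 / (2*g)
vy = v*sin(theta) = 10.98 * sin(34.93 deg) = 6.2869 m/s
H = vy^2 / (2*g) = 39.5248 / (2*9.81)
H = 39.5248 / 19.62 = 2.0145 m

2.0145 m


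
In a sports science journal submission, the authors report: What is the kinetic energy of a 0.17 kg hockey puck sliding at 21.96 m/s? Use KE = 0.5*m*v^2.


KE = 0.5 * m * v^2
KE = 0.5 * 0.17 * 21.96^2
KE = 0.5 * 0.17 * 482.2416 = 40.9905 J

40.9905 J


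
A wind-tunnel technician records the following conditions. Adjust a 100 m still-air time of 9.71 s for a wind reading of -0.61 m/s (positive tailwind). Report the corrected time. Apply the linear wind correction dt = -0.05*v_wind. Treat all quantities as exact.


dt = -0.05 * v_wind = -0.05 * -0.61 = 0.0305 s
t_corrected = t_still + dt = 9.71 + (0.0305)
t_corrected = 9.7405 s

9.7405 s


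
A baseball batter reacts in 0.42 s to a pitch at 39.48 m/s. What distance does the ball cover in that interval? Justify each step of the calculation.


d = v * t
d = 39.48 * 0.42
d = 16.5816 m

16.5816 m


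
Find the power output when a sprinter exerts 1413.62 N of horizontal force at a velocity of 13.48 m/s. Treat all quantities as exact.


P = F * v
P = 1413.62 * 13.48
P = 19055.5976 W

19055.5976 W


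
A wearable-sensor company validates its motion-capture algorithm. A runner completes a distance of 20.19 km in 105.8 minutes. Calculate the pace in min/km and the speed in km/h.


Pace = time / distance = 105.8 min / 20.19 km = 5.2402 min/km
Speed = distance / time_in_hours = 20.19 / 1.7633 hr
Speed = 11.4499 km/h

5.2402 min/km, 11.4499 km/h


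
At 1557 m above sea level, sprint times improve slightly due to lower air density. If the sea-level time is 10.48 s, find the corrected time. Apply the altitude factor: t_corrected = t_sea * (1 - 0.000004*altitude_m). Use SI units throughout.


Correction factor = 1 - 0.000004 * 1557 = 0.993772
t_corrected = t_sea * factor = 10.48 * 0.993772
t_corrected = 10.4147 s

10.4147 s


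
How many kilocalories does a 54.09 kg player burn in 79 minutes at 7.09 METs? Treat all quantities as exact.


kcal = MET * mass * time_hr
Convert time: 79 min = 1.3167 hr
kcal = 7.09 * 54.09 * 1.3167
kcal = 504.9392 kcal

504.9392 kcal


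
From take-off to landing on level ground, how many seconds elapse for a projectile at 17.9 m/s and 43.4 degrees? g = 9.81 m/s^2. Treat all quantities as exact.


T = 2*v*sin(theta)/g
sin(theta) = sin(43.4 deg) = 0.6871
T = 2*17.9*0.6871 / 9.81
T = 24.5977 / 9.81 = 2.5074 s

2.5074 s


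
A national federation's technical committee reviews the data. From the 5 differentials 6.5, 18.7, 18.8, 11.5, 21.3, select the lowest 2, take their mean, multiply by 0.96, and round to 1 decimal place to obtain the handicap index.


All differentials: 6.5, 18.7, 18.8, 11.5, 21.3
Sorted: 6.5, 11.5, 18.7, 18.8, 21.3
Best 2: 6.5, 11.5
Average of best = 18 / 2 = 9
Raw index = 9 * 0.96 = 8.64
Handicap index = round(8.64, 1) = 8.6

8.6


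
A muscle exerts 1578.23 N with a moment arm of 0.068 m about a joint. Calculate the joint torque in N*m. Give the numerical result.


tau = F * d
tau = 1578.23 * 0.068
tau = 107.3196 N*m

107.3196 N*m


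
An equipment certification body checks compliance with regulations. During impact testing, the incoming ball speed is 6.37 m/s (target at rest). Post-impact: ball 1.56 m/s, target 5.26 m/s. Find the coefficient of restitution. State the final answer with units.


e = (v2_after - v1_after) / (v1_before - v2_before)
Numerator = 5.26 - 1.56 = 3.7
Denominator = 6.37 - 0 = 6.37
e = 3.7 / 6.37 = 0.5808

0.5808


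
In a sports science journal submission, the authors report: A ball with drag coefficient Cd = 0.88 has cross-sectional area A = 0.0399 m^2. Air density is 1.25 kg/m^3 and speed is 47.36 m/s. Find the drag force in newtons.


Fd = 0.5 * Cd * rho * A * v^2
Fd = 0.5 * 0.88 * 1.25 * 0.0399 * 47.36^2
v^2 = 2242.9696
Fd = 0.5 * 0.88 * 1.25 * 0.0399 * 2242.9696 = 49.222 N

49.222 N


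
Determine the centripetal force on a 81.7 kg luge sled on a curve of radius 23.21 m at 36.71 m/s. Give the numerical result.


Fc = m * v^2 / r
v^2 = 36.71^2 = 1347.6241
Fc = 81.7 * 1347.6241 / 23.21
Fc = 110100.889 / 23.21 = 4743.6833 N

4743.6833 N


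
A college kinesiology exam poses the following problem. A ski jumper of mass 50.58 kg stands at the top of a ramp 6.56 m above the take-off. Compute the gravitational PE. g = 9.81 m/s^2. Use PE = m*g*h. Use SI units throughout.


PE = m * g * h
PE = 50.58 * 9.81 * 6.56
PE = 496.1898 * 6.56 = 3255.0051 J

3255.0051 J


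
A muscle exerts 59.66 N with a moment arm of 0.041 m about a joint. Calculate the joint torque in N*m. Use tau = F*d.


tau = F * d
tau = 59.66 * 0.041
tau = 2.4461 N*m

2.4461 N*m


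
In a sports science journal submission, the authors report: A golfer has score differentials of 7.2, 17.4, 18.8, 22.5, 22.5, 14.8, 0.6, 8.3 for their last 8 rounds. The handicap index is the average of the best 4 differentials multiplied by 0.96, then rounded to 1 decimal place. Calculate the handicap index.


All differentials: 7.2, 17.4, 18.8, 22.5, 22.5, 14.8, 0.6, 8.3
Sorted: 0.6, 7.2, 8.3, 14.8, 17.4, 18.8, 22.5, 22.5
Best 4: 0.6, 7.2, 8.3, 14.8
Average of best = 30.9 / 4 = 7.725
Raw index = 7.725 * 0.96 = 7.416
Handicap index = round(7.416, 1) = 7.4

7.4


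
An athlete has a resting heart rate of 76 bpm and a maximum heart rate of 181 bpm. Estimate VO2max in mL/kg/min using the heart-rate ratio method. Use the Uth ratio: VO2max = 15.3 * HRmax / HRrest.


VO2max = 15.3 * HRmax / HRrest
VO2max = 15.3 * 181 / 76
VO2max = 2769.3 / 76 = 36.4382 mL/kg/min

36.4382 mL/kg/min


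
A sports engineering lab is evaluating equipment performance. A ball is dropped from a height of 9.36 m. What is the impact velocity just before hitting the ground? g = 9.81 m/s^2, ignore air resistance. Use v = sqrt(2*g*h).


v = sqrt(2 * g * h)
v = sqrt(2 * 9.81 * 9.36)
v = sqrt(183.6432) = 13.5515 m/s

13.5515 m/s


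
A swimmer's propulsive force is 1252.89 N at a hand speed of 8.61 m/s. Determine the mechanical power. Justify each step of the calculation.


P = F * v
P = 1252.89 * 8.61
P = 10787.3829 W

10787.3829 W


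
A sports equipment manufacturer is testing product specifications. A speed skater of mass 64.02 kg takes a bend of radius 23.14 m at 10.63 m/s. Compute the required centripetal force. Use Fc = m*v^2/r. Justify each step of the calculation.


Fc = m * v^2 / r
v^2 = 10.63^2 = 112.9969
Fc = 64.02 * 112.9969 / 23.14
Fc = 7234.0615 / 23.14 = 312.6215 N

312.6215 N
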